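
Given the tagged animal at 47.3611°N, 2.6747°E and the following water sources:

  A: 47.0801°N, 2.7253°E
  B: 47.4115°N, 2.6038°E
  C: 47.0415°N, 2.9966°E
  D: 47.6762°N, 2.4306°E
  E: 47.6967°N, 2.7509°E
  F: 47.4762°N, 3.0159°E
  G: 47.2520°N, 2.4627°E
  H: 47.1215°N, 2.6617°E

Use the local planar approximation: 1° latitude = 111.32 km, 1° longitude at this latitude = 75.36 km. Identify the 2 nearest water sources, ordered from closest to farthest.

Distances from 47.3611°N, 2.6747°E:
A: 31.5125 km
B: 7.7476 km
C: 43.0611 km
D: 39.6078 km
E: 37.7977 km
F: 28.7284 km
G: 20.0685 km
H: 26.6903 km
Sorted: B (7.7476 km) < G (20.0685 km) < H (26.6903 km) < F (28.7284 km) < …

B, G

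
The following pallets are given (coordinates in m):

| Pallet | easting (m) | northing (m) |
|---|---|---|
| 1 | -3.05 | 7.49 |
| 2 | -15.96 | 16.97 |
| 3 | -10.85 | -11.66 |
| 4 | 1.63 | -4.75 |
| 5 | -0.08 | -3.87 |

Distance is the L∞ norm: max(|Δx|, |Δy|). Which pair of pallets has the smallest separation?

Pairwise distances:
4–5: max(|-1.71|, |0.88|) = 1.71 m
3–5: max(|10.77|, |7.79|) = 10.77 m
1–5: max(|2.97|, |-11.36|) = 11.36 m
1–4: max(|4.68|, |-12.24|) = 12.24 m
3–4: max(|12.48|, |6.91|) = 12.48 m
1–2: max(|-12.91|, |9.48|) = 12.91 m
1–3: max(|-7.80|, |-19.15|) = 19.15 m
2–5: max(|15.88|, |-20.84|) = 20.84 m
2–4: max(|17.59|, |-21.72|) = 21.72 m
2–3: max(|5.11|, |-28.63|) = 28.63 m
Closest pair: 4–5 at 1.71 m.

4 and 5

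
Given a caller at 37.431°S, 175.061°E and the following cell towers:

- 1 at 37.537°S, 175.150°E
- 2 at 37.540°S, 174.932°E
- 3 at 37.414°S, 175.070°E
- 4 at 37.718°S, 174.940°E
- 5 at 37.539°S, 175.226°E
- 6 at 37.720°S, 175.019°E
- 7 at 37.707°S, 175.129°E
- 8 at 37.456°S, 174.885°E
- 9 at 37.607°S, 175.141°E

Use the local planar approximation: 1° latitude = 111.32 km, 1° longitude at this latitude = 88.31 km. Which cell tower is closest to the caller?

3

Distances from 37.431°S, 175.061°E:
1: √((-0.106·111.32)² + (0.089·88.31)²) = √(139.23811 + 61.77315) = 14.178 km
2: √((-0.109·111.32)² + (-0.129·88.31)²) = √(147.23104 + 129.77744) = 16.644 km
3: √((0.017·111.32)² + (0.009·88.31)²) = √(3.58133 + 0.63169) = 2.053 km
4: √((-0.287·111.32)² + (-0.121·88.31)²) = √(1020.72838 + 114.18012) = 33.688 km
5: √((-0.108·111.32)² + (0.165·88.31)²) = √(144.54195 + 212.31841) = 18.891 km
6: √((-0.289·111.32)² + (-0.042·88.31)²) = √(1035.00413 + 13.75683) = 32.385 km
7: √((-0.276·111.32)² + (0.068·88.31)²) = √(943.98384 + 36.06099) = 31.306 km
8: √((-0.025·111.32)² + (-0.176·88.31)²) = √(7.74509 + 241.57117) = 15.790 km
9: √((-0.176·111.32)² + (0.080·88.31)²) = √(383.85900 + 49.91140) = 20.827 km
Minimum: 3 at 2.053 km.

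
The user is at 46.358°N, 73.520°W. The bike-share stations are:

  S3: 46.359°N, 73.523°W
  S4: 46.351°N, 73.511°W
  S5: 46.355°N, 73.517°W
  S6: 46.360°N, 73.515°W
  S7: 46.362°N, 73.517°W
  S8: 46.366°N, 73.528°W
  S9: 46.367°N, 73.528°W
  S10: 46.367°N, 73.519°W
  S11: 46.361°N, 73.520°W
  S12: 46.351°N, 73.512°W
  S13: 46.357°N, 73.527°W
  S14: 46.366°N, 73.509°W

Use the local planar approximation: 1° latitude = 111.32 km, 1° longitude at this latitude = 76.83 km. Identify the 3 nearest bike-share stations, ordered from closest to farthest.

S3, S11, S5

Distances from 46.358°N, 73.520°W:
S3: 0.256 km
S4: 1.042 km
S5: 0.406 km
S6: 0.444 km
S7: 0.501 km
S8: 1.082 km
S9: 1.175 km
S10: 1.005 km
S11: 0.334 km
S12: 0.992 km
S13: 0.549 km
S14: 1.228 km
Sorted: S3 (0.256 km) < S11 (0.334 km) < S5 (0.406 km) < S6 (0.444 km) < S7 (0.501 km) < …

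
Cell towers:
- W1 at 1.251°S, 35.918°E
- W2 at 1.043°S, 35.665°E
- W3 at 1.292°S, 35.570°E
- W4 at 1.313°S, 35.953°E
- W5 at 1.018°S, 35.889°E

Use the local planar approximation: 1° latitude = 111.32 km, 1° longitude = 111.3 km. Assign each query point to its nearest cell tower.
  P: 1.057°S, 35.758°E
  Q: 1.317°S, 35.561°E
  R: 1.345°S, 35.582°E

P→W2; Q→W3; R→W3

P at 1.057°S, 35.758°E:
  W1: √((-0.194·111.32)² + (0.160·111.3)²) = √(466.39067 + 317.12486) = 27.991 km
  W2: √((0.014·111.32)² + (-0.093·111.3)²) = √(2.42886 + 107.14113) = 10.468 km
  W3: √((-0.235·111.32)² + (-0.188·111.3)²) = √(684.35606 + 437.83052) = 33.499 km
  W4: √((-0.256·111.32)² + (0.195·111.3)²) = √(812.13144 + 471.04191) = 35.821 km
  W5: √((0.039·111.32)² + (0.131·111.3)²) = √(18.84845 + 212.58515) = 15.213 km
  → nearest: W2 (10.468 km)
Q at 1.317°S, 35.561°E:
  W1: √((0.066·111.32)² + (0.357·111.3)²) = √(53.98017 + 1578.79870) = 40.408 km
  W2: √((0.274·111.32)² + (0.104·111.3)²) = √(930.35248 + 133.98526) = 32.624 km
  W3: √((0.025·111.32)² + (0.009·111.3)²) = √(7.74509 + 1.00340) = 2.958 km
  W4: √((0.004·111.32)² + (0.392·111.3)²) = √(0.19827 + 1903.54200) = 43.632 km
  W5: √((0.299·111.32)² + (0.328·111.3)²) = √(1107.86992 + 1332.71724) = 49.402 km
  → nearest: W3 (2.958 km)
R at 1.345°S, 35.582°E:
  W1: √((0.094·111.32)² + (0.336·111.3)²) = √(109.49697 + 1398.52065) = 38.833 km
  W2: √((0.302·111.32)² + (0.083·111.3)²) = √(1130.21296 + 85.33880) = 34.865 km
  W3: √((0.053·111.32)² + (-0.012·111.3)²) = √(34.80953 + 1.78383) = 6.049 km
  W4: √((0.032·111.32)² + (0.371·111.3)²) = √(12.68955 + 1705.05404) = 41.446 km
  W5: √((0.327·111.32)² + (0.307·111.3)²) = √(1325.07939 + 1167.52739) = 49.926 km
  → nearest: W3 (6.049 km)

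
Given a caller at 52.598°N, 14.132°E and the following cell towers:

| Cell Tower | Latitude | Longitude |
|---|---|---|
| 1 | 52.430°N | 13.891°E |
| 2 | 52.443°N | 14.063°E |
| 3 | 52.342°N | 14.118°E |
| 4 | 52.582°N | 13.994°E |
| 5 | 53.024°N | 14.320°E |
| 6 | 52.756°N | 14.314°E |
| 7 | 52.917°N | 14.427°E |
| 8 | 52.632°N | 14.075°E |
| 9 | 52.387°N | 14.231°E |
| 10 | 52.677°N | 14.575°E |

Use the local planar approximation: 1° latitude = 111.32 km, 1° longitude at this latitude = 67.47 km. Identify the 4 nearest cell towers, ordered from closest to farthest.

Distances from 52.598°N, 14.132°E:
1: √((-0.168·111.32)² + (-0.241·67.47)²) = √(349.75583 + 264.39638) = 24.782 km
2: √((-0.155·111.32)² + (-0.069·67.47)²) = √(297.72122 + 21.67303) = 17.872 km
3: √((-0.256·111.32)² + (-0.014·67.47)²) = √(812.13144 + 0.89223) = 28.514 km
4: √((-0.016·111.32)² + (-0.138·67.47)²) = √(3.17239 + 86.69211) = 9.480 km
5: √((0.426·111.32)² + (0.188·67.47)²) = √(2248.87643 + 160.89299) = 49.089 km
6: √((0.158·111.32)² + (0.182·67.47)²) = √(309.35744 + 150.78710) = 21.451 km
7: √((0.319·111.32)² + (0.295·67.47)²) = √(1261.03680 + 396.15528) = 40.709 km
8: √((0.034·111.32)² + (-0.057·67.47)²) = √(14.32532 + 14.79010) = 5.396 km
9: √((-0.211·111.32)² + (0.099·67.47)²) = √(551.71057 + 44.61612) = 24.420 km
10: √((0.079·111.32)² + (0.443·67.47)²) = √(77.33936 + 893.36487) = 31.156 km
Sorted: 8 (5.396 km) < 4 (9.480 km) < 2 (17.872 km) < 6 (21.451 km) < 9 (24.420 km) < 1 (24.782 km) < …

8, 4, 2, 6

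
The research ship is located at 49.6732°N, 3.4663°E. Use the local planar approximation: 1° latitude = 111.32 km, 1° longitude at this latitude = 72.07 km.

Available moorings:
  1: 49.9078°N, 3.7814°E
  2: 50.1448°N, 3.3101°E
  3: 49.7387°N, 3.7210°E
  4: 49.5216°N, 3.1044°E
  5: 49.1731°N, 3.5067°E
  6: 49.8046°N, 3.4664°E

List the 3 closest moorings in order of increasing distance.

Distances from 49.6732°N, 3.4663°E:
1: 34.6084 km
2: 53.6919 km
3: 19.7514 km
4: 31.0657 km
5: 55.7472 km
6: 14.6274 km
Sorted: 6 (14.6274 km) < 3 (19.7514 km) < 4 (31.0657 km) < 1 (34.6084 km) < 2 (53.6919 km) < …

6, 3, 4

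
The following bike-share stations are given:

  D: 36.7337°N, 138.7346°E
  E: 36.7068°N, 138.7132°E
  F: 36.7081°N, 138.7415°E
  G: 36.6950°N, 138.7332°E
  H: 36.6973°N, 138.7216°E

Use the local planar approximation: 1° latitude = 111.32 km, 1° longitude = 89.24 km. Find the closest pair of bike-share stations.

Pairwise distances:
D–E: 3.5516 km
D–F: 2.9156 km
D–G: 4.3099 km
D–H: 4.2149 km
E–F: 2.5296 km
E–G: 2.2161 km
E–H: 1.2963 km
F–G: 1.6356 km
F–H: 2.1446 km
G–H: 1.0664 km
Closest pair: G–H at 1.0664 km.

G and H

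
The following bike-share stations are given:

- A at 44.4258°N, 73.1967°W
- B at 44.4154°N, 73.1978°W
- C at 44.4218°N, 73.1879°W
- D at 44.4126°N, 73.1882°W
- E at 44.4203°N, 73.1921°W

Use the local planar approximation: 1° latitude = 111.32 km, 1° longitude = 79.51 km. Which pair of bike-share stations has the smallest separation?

Pairwise distances:
A–B: √((-0.0104·111.32)² + (-0.0011·79.51)²) = √(1.340334 + 0.007649) = 1.1610 km
A–C: √((-0.0040·111.32)² + (0.0088·79.51)²) = √(0.198274 + 0.489563) = 0.8294 km
A–D: √((-0.0132·111.32)² + (0.0085·79.51)²) = √(2.159207 + 0.456753) = 1.6174 km
A–E: √((-0.0055·111.32)² + (0.0046·79.51)²) = √(0.374862 + 0.133770) = 0.7132 km
B–C: √((0.0064·111.32)² + (0.0099·79.51)²) = √(0.507582 + 0.619604) = 1.0617 km
B–D: √((-0.0028·111.32)² + (0.0096·79.51)²) = √(0.097154 + 0.582621) = 0.8245 km
B–E: √((0.0049·111.32)² + (0.0057·79.51)²) = √(0.297535 + 0.205397) = 0.7092 km
C–D: √((-0.0092·111.32)² + (-0.0003·79.51)²) = √(1.048871 + 0.000569) = 1.0244 km
C–E: √((-0.0015·111.32)² + (-0.0042·79.51)²) = √(0.027882 + 0.111517) = 0.3734 km
D–E: √((0.0077·111.32)² + (-0.0039·79.51)²) = √(0.734730 + 0.096155) = 0.9115 km
Closest pair: C–E at 0.3734 km.

C and E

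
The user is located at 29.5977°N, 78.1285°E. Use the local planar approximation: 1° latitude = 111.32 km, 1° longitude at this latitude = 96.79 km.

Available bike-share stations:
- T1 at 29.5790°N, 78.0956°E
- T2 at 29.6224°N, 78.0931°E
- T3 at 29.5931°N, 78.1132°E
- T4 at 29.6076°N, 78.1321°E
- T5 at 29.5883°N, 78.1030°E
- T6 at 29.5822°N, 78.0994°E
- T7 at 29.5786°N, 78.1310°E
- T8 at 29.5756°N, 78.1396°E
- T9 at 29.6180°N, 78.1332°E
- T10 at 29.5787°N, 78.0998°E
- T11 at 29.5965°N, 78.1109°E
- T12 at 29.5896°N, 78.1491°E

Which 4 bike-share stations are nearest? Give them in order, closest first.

Distances from 29.5977°N, 78.1285°E:
T1: 3.8044 km
T2: 4.3932 km
T3: 1.5669 km
T4: 1.1558 km
T5: 2.6808 km
T6: 3.3031 km
T7: 2.1399 km
T8: 2.6845 km
T9: 2.3051 km
T10: 3.4914 km
T11: 1.7087 km
T12: 2.1883 km
Sorted: T4 (1.1558 km) < T3 (1.5669 km) < T11 (1.7087 km) < T7 (2.1399 km) < T12 (2.1883 km) < T9 (2.3051 km) < …

T4, T3, T11, T7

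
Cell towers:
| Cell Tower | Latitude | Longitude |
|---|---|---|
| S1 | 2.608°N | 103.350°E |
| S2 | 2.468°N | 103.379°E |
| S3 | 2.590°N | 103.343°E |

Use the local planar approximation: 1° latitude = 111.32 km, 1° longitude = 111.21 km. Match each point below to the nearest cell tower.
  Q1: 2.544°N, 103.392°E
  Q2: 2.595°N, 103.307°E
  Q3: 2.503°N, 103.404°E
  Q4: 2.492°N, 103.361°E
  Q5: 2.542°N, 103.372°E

Q1 at 2.544°N, 103.392°E:
  S1: 8.519 km
  S2: 8.583 km
  S3: 7.478 km
  → nearest: S3 (7.478 km)
Q2 at 2.595°N, 103.307°E:
  S1: 4.996 km
  S2: 16.248 km
  S3: 4.042 km
  → nearest: S3 (4.042 km)
Q3 at 2.503°N, 103.404°E:
  S1: 13.141 km
  S2: 4.786 km
  S3: 11.824 km
  → nearest: S2 (4.786 km)
Q4 at 2.492°N, 103.361°E:
  S1: 12.971 km
  S2: 3.338 km
  S3: 11.091 km
  → nearest: S2 (3.338 km)
Q5 at 2.542°N, 103.372°E:
  S1: 7.744 km
  S2: 8.274 km
  S3: 6.241 km
  → nearest: S3 (6.241 km)

Q1→S3; Q2→S3; Q3→S2; Q4→S2; Q5→S3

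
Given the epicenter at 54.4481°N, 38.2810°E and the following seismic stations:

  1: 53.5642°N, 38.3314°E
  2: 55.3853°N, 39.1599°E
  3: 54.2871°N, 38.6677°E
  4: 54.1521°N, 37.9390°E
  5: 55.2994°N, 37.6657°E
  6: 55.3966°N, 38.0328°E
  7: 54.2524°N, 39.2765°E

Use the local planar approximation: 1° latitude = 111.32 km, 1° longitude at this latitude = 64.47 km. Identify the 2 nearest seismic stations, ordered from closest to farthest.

3, 4

Distances from 54.4481°N, 38.2810°E:
1: 98.4494 km
2: 118.7233 km
3: 30.7042 km
4: 39.6472 km
5: 102.7342 km
6: 106.7926 km
7: 67.7765 km
Sorted: 3 (30.7042 km) < 4 (39.6472 km) < 7 (67.7765 km) < 1 (98.4494 km) < …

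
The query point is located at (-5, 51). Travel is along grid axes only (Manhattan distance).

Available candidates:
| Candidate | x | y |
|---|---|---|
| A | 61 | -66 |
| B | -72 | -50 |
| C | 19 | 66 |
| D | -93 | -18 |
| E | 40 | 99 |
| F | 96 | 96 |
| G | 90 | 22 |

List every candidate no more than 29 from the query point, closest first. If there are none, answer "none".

none

Distances from (-5, 51):
A: 183
B: 168
C: 39
D: 157
E: 93
F: 146
G: 124
Threshold 29: none within range.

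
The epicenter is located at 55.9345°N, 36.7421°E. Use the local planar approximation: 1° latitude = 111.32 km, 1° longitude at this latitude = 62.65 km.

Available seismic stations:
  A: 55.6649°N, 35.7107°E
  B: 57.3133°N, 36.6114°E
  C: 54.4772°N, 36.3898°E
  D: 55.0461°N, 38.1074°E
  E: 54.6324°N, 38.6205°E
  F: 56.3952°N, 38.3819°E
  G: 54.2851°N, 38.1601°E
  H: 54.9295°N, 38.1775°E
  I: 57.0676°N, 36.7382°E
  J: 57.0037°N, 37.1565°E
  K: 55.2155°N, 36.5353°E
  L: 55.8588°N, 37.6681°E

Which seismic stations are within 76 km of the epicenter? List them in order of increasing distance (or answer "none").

L, A

Distances from 55.9345°N, 36.7421°E:
A: 71.2467 km
B: 153.7063 km
C: 163.7212 km
D: 130.7554 km
E: 186.7068 km
F: 114.8230 km
G: 203.9736 km
H: 143.5388 km
I: 126.1369 km
J: 121.8220 km
K: 81.0809 km
L: 58.6227 km
Threshold 76 km: L (58.6227 km), A (71.2467 km) are within range.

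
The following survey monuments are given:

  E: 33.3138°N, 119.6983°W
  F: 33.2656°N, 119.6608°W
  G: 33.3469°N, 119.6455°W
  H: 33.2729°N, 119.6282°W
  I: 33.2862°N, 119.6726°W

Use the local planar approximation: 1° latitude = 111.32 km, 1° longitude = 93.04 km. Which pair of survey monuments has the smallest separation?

F and I

Pairwise distances:
E–F: √((-0.0482·111.32)² + (0.0375·93.04)²) = √(28.789921 + 12.173121) = 6.4002 km
E–G: √((0.0331·111.32)² + (0.0528·93.04)²) = √(13.576955 + 24.132774) = 6.1408 km
E–H: √((-0.0409·111.32)² + (0.0701·93.04)²) = √(20.729700 + 42.537841) = 7.9541 km
E–I: √((-0.0276·111.32)² + (0.0257·93.04)²) = √(9.439838 + 5.717493) = 3.8932 km
F–G: √((0.0813·111.32)² + (0.0153·93.04)²) = √(81.908220 + 2.026386) = 9.1616 km
F–H: √((0.0073·111.32)² + (0.0326·93.04)²) = √(0.660377 + 9.199720) = 3.1401 km
F–I: √((0.0206·111.32)² + (-0.0118·93.04)²) = √(5.258730 + 1.205323) = 2.5425 km
G–H: √((-0.0740·111.32)² + (0.0173·93.04)²) = √(67.859372 + 2.590786) = 8.3935 km
G–I: √((-0.0607·111.32)² + (-0.0271·93.04)²) = √(45.658725 + 6.357377) = 7.2122 km
H–I: √((0.0133·111.32)² + (-0.0444·93.04)²) = √(2.192046 + 17.064963) = 4.3883 km
Closest pair: F–I at 2.5425 km.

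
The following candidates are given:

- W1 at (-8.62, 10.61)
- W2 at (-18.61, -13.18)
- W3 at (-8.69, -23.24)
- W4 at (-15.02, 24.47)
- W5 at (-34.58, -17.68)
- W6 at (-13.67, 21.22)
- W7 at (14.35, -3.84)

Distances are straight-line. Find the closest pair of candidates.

W4 and W6

Pairwise distances:
W4–W6: 3.52
W1–W6: 11.75
W2–W3: 14.13
W1–W4: 15.27
W2–W5: 16.59
W1–W2: 25.80
W3–W5: 26.48
W1–W7: 27.14
W3–W7: 30.12
W1–W3: 33.85
W2–W7: 34.26
W2–W6: 34.75
W6–W7: 37.59
W2–W4: 37.82
W1–W5: 38.40
W4–W7: 40.79
W5–W6: 44.16
W3–W6: 44.74
W4–W5: 46.47
W3–W4: 48.13
W5–W7: 50.85
Closest pair: W4–W6 at 3.52.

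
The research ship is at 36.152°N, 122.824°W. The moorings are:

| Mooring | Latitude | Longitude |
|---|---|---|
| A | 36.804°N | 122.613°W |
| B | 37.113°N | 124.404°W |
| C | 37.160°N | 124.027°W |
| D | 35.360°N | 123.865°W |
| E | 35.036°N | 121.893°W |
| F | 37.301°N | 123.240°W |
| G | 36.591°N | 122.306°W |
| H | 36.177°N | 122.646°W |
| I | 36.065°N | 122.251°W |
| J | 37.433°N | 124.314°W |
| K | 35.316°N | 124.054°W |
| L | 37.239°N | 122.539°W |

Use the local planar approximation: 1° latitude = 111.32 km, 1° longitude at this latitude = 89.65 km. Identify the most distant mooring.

Distances from 36.152°N, 122.824°W:
A: 75.005 km
B: 177.506 km
C: 155.636 km
D: 128.385 km
E: 149.667 km
F: 133.233 km
G: 67.415 km
H: 16.199 km
I: 52.274 km
J: 195.393 km
K: 144.292 km
L: 123.673 km
Maximum: J at 195.393 km.

J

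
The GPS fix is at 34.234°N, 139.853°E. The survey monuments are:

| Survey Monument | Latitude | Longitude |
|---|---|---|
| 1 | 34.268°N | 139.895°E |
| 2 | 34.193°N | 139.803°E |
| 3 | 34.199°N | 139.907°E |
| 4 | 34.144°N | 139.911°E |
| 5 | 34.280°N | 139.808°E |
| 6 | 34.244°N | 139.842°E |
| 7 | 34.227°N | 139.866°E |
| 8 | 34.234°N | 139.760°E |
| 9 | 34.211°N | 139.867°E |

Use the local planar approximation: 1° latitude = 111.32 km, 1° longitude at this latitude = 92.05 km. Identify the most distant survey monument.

4

Distances from 34.234°N, 139.853°E:
1: √((0.034·111.32)² + (0.042·92.05)²) = √(14.32532 + 14.94673) = 5.410 km
2: √((-0.041·111.32)² + (-0.050·92.05)²) = √(20.83119 + 21.18301) = 6.482 km
3: √((-0.035·111.32)² + (0.054·92.05)²) = √(15.18037 + 24.70786) = 6.316 km
4: √((-0.090·111.32)² + (0.058·92.05)²) = √(100.37635 + 28.50385) = 11.353 km
5: √((0.046·111.32)² + (-0.045·92.05)²) = √(26.22177 + 17.15824) = 6.586 km
6: √((0.010·111.32)² + (-0.011·92.05)²) = √(1.23921 + 1.02526) = 1.505 km
7: √((-0.007·111.32)² + (0.013·92.05)²) = √(0.60721 + 1.43197) = 1.428 km
8: √((0.000·111.32)² + (-0.093·92.05)²) = √(0.00000 + 73.28473) = 8.561 km
9: √((-0.023·111.32)² + (0.014·92.05)²) = √(6.55544 + 1.66075) = 2.866 km
Maximum: 4 at 11.353 km.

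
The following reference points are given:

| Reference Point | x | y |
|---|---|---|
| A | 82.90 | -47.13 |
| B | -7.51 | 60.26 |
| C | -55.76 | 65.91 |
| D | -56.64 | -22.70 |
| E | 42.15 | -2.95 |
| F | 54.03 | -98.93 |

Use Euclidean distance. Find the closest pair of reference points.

Pairwise distances:
A–B: 140.38
A–C: 178.90
A–D: 141.66
A–E: 60.10
A–F: 59.30
B–C: 48.58
B–D: 96.42
B–E: 80.38
B–F: 170.67
C–D: 88.61
C–E: 119.70
C–F: 198.06
D–E: 100.74
D–F: 134.38
E–F: 96.71
Closest pair: B–C at 48.58.

B and C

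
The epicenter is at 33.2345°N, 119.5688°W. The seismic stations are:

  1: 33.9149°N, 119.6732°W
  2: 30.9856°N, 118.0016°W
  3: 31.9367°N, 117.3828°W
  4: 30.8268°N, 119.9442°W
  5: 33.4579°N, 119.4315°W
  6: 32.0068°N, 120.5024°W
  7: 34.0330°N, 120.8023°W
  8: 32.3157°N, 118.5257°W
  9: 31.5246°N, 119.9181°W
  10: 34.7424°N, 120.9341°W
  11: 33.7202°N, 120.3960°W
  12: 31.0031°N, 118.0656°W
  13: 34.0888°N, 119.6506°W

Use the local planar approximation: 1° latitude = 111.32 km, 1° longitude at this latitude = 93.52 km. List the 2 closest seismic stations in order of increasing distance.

Distances from 33.2345°N, 119.5688°W:
1: 76.3688 km
2: 290.0949 km
3: 250.3307 km
4: 270.3147 km
5: 27.9881 km
6: 162.1762 km
7: 145.6313 km
8: 141.3418 km
9: 193.1288 km
10: 210.9021 km
11: 94.3816 km
12: 285.4204 km
13: 95.4079 km
Sorted: 5 (27.9881 km) < 1 (76.3688 km) < 11 (94.3816 km) < 13 (95.4079 km) < …

5, 1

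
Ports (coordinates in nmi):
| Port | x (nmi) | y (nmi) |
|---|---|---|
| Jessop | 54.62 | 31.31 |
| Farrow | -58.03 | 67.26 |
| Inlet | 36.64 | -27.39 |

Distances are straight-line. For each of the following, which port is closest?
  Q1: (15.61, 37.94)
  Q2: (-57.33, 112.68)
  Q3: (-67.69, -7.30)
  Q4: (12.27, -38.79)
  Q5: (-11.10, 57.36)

Q1 at (15.61, 37.94):
  Jessop: 39.57 nmi
  Farrow: 79.26 nmi
  Inlet: 68.63 nmi
  → nearest: Jessop (39.57 nmi)
Q2 at (-57.33, 112.68):
  Jessop: 138.40 nmi
  Farrow: 45.43 nmi
  Inlet: 168.67 nmi
  → nearest: Farrow (45.43 nmi)
Q3 at (-67.69, -7.30):
  Jessop: 128.26 nmi
  Farrow: 75.18 nmi
  Inlet: 106.25 nmi
  → nearest: Farrow (75.18 nmi)
Q4 at (12.27, -38.79):
  Jessop: 81.90 nmi
  Farrow: 127.23 nmi
  Inlet: 26.90 nmi
  → nearest: Inlet (26.90 nmi)
Q5 at (-11.10, 57.36):
  Jessop: 70.69 nmi
  Farrow: 47.96 nmi
  Inlet: 97.27 nmi
  → nearest: Farrow (47.96 nmi)

Q1→Jessop; Q2→Farrow; Q3→Farrow; Q4→Inlet; Q5→Farrow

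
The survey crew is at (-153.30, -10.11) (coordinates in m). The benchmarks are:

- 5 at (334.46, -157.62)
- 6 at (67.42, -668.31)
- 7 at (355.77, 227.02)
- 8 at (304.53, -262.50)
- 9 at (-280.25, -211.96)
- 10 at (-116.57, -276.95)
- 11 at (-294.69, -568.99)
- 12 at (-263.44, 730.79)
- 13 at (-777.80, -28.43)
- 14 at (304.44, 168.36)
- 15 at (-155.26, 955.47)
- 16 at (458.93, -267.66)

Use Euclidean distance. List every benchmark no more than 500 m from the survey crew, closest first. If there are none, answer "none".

9, 10, 14

Distances from (-153.30, -10.11):
5: √((487.76)² + (-147.51)²) = √(237909.8176 + 21759.2001) = 509.58 m
6: √((220.72)² + (-658.20)²) = √(48717.3184 + 433227.2400) = 694.22 m
7: √((509.07)² + (237.13)²) = √(259152.2649 + 56230.6369) = 561.59 m
8: √((457.83)² + (-252.39)²) = √(209608.3089 + 63700.7121) = 522.79 m
9: √((-126.95)² + (-201.85)²) = √(16116.3025 + 40743.4225) = 238.45 m
10: √((36.73)² + (-266.84)²) = √(1349.0929 + 71203.5856) = 269.36 m
11: √((-141.39)² + (-558.88)²) = √(19991.1321 + 312346.8544) = 576.49 m
12: √((-110.14)² + (740.90)²) = √(12130.8196 + 548932.8100) = 749.04 m
13: √((-624.50)² + (-18.32)²) = √(390000.2500 + 335.6224) = 624.77 m
14: √((457.74)² + (178.47)²) = √(209525.9076 + 31851.5409) = 491.30 m
15: √((-1.96)² + (965.58)²) = √(3.8416 + 932344.7364) = 965.58 m
16: √((612.23)² + (-257.55)²) = √(374825.5729 + 66332.0025) = 664.20 m
Threshold 500 m: 9 (238.45 m), 10 (269.36 m), 14 (491.30 m) are within range.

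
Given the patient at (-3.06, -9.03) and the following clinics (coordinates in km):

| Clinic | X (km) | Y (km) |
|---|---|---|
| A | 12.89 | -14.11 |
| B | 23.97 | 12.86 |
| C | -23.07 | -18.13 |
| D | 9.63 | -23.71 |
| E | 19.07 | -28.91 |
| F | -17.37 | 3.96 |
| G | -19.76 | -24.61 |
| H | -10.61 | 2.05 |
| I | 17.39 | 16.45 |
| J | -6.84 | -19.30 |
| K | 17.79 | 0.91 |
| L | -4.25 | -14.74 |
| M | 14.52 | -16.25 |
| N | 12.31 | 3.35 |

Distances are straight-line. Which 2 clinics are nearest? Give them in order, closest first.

L, J

Distances from (-3.06, -9.03):
A: √((15.95)² + (-5.08)²) = √(254.4025 + 25.8064) = 16.74 km
B: √((27.03)² + (21.89)²) = √(730.6209 + 479.1721) = 34.78 km
C: √((-20.01)² + (-9.10)²) = √(400.4001 + 82.8100) = 21.98 km
D: √((12.69)² + (-14.68)²) = √(161.0361 + 215.5024) = 19.40 km
E: √((22.13)² + (-19.88)²) = √(489.7369 + 395.2144) = 29.75 km
F: √((-14.31)² + (12.99)²) = √(204.7761 + 168.7401) = 19.33 km
G: √((-16.70)² + (-15.58)²) = √(278.8900 + 242.7364) = 22.84 km
H: √((-7.55)² + (11.08)²) = √(57.0025 + 122.7664) = 13.41 km
I: √((20.45)² + (25.48)²) = √(418.2025 + 649.2304) = 32.67 km
J: √((-3.78)² + (-10.27)²) = √(14.2884 + 105.4729) = 10.94 km
K: √((20.85)² + (9.94)²) = √(434.7225 + 98.8036) = 23.10 km
L: √((-1.19)² + (-5.71)²) = √(1.4161 + 32.6041) = 5.83 km
M: √((17.58)² + (-7.22)²) = √(309.0564 + 52.1284) = 19.00 km
N: √((15.37)² + (12.38)²) = √(236.2369 + 153.2644) = 19.74 km
Sorted: L (5.83 km) < J (10.94 km) < H (13.41 km) < A (16.74 km) < …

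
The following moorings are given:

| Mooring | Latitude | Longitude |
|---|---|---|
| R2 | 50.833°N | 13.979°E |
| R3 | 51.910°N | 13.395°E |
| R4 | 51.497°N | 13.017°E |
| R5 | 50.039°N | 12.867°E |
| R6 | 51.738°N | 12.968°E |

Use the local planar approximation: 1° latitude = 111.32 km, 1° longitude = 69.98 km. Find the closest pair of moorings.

Pairwise distances:
R2–R3: 126.666 km
R2–R4: 99.979 km
R2–R5: 117.763 km
R2–R6: 123.106 km
R3–R4: 53.042 km
R3–R5: 211.532 km
R3–R6: 35.490 km
R4–R5: 162.644 km
R4–R6: 27.046 km
R5–R6: 189.265 km
Closest pair: R4–R6 at 27.046 km.

R4 and R6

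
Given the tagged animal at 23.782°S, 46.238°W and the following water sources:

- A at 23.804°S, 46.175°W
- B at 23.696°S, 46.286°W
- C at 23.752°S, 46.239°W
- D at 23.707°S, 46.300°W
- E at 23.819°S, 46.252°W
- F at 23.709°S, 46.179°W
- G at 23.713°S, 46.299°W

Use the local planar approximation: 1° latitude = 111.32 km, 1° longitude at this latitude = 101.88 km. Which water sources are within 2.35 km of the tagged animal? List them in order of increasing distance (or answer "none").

Distances from 23.782°S, 46.238°W:
A: √((-0.022·111.32)² + (0.063·101.88)²) = √(5.99780 + 41.19637) = 6.870 km
B: √((0.086·111.32)² + (-0.048·101.88)²) = √(91.65229 + 23.91445) = 10.750 km
C: √((0.030·111.32)² + (-0.001·101.88)²) = √(11.15293 + 0.01038) = 3.341 km
D: √((0.075·111.32)² + (-0.062·101.88)²) = √(69.70580 + 39.89893) = 10.469 km
E: √((-0.037·111.32)² + (-0.014·101.88)²) = √(16.96484 + 2.03439) = 4.359 km
F: √((0.073·111.32)² + (0.059·101.88)²) = √(66.03773 + 36.13116) = 10.108 km
G: √((0.069·111.32)² + (-0.061·101.88)²) = √(58.99899 + 38.62225) = 9.880 km
Threshold 2.35 km: none within range.

none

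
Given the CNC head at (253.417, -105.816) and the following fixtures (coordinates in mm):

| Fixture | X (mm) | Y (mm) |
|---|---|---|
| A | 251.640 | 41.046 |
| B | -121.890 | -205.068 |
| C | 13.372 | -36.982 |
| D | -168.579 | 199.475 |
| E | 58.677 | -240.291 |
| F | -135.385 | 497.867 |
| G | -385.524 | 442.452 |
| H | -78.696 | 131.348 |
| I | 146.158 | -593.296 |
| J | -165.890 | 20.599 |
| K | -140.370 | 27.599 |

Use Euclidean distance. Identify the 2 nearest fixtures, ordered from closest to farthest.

A, E

Distances from (253.417, -105.816):
A: 146.873 mm
B: 388.209 mm
C: 249.719 mm
D: 520.849 mm
E: 236.658 mm
F: 718.053 mm
G: 841.928 mm
H: 408.100 mm
I: 499.141 mm
J: 437.949 mm
K: 415.774 mm
Sorted: A (146.873 mm) < E (236.658 mm) < C (249.719 mm) < B (388.209 mm) < …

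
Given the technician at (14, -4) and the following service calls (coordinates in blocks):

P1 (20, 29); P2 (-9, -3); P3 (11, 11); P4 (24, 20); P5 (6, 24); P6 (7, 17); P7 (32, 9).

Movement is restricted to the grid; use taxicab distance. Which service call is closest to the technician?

P3

Distances from (14, -4):
P1: |6| + |33| = 6 + 33 = 39 blocks
P2: |-23| + |1| = 23 + 1 = 24 blocks
P3: |-3| + |15| = 3 + 15 = 18 blocks
P4: |10| + |24| = 10 + 24 = 34 blocks
P5: |-8| + |28| = 8 + 28 = 36 blocks
P6: |-7| + |21| = 7 + 21 = 28 blocks
P7: |18| + |13| = 18 + 13 = 31 blocks
Minimum: P3 at 18 blocks.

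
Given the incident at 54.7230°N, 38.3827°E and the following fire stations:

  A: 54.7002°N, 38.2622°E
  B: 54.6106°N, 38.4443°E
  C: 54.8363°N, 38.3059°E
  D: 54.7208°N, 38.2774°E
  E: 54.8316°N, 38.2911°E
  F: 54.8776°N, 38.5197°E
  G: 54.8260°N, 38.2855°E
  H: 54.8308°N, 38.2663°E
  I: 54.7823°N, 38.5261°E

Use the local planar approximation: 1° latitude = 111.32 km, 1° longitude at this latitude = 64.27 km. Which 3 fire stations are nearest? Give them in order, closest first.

D, A, I

Distances from 54.7230°N, 38.3827°E:
A: 8.1498 km
B: 13.1238 km
C: 13.5440 km
D: 6.7721 km
E: 13.4466 km
F: 19.3317 km
G: 13.0573 km
H: 14.1412 km
I: 11.3365 km
Sorted: D (6.7721 km) < A (8.1498 km) < I (11.3365 km) < G (13.0573 km) < B (13.1238 km) < …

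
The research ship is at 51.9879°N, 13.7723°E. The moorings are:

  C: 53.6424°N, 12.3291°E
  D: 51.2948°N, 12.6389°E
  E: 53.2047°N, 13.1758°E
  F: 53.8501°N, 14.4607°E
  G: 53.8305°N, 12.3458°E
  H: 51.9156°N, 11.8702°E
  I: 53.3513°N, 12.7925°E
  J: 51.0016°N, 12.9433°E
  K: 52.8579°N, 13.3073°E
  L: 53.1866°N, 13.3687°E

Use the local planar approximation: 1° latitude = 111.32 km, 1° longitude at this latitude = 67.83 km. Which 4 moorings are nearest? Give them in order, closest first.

Distances from 51.9879°N, 13.7723°E:
C: √((1.6545·111.32)² + (-1.4432·67.83)²) = √(33921.881940 + 9582.893785) = 208.5780 km
D: √((-0.6931·111.32)² + (-1.1334·67.83)²) = √(5953.031670 + 5910.307145) = 108.9190 km
E: √((1.2168·111.32)² + (-0.5965·67.83)²) = √(18347.833796 + 1637.059748) = 141.3679 km
F: √((1.8622·111.32)² + (0.6884·67.83)²) = √(42973.333118 + 2180.345699) = 212.4940 km
G: √((1.8426·111.32)² + (-1.4265·67.83)²) = √(42073.489099 + 9362.399873) = 226.7948 km
H: √((-0.0723·111.32)² + (-1.9021·67.83)²) = √(64.777322 + 16646.016672) = 129.2702 km
I: √((1.3634·111.32)² + (-0.9798·67.83)²) = √(23035.252369 + 4416.909535) = 165.6869 km
J: √((-0.9863·111.32)² + (-0.8290·67.83)²) = √(12054.923579 + 3161.933233) = 123.3566 km
K: √((0.8700·111.32)² + (-0.4650·67.83)²) = √(9379.612583 + 994.831527) = 101.8550 km
L: √((1.1987·111.32)² + (-0.4036·67.83)²) = √(17806.042514 + 749.455669) = 136.2186 km
Sorted: K (101.8550 km) < D (108.9190 km) < J (123.3566 km) < H (129.2702 km) < L (136.2186 km) < E (141.3679 km) < …

K, D, J, H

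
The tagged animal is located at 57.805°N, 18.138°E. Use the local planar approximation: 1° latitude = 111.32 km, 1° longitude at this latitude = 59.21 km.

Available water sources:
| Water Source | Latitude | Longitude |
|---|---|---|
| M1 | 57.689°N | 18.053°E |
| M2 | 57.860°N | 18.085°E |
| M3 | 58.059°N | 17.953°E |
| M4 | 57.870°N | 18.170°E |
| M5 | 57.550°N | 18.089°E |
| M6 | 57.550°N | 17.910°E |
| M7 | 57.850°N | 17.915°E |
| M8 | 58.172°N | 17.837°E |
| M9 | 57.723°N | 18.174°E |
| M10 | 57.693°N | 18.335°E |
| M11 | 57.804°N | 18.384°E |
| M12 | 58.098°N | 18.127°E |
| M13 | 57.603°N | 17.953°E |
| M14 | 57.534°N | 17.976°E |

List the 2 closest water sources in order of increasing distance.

M2, M4

Distances from 57.805°N, 18.138°E:
M1: √((-0.116·111.32)² + (-0.085·59.21)²) = √(166.74867 + 25.32958) = 13.859 km
M2: √((0.055·111.32)² + (-0.053·59.21)²) = √(37.48623 + 9.84786) = 6.880 km
M3: √((0.254·111.32)² + (-0.185·59.21)²) = √(799.49146 + 119.98683) = 30.323 km
M4: √((0.065·111.32)² + (0.032·59.21)²) = √(52.35680 + 3.58996) = 7.480 km
M5: √((-0.255·111.32)² + (-0.049·59.21)²) = √(805.79906 + 8.41748) = 28.534 km
M6: √((-0.255·111.32)² + (-0.228·59.21)²) = √(805.79906 + 182.24676) = 31.433 km
M7: √((0.045·111.32)² + (-0.223·59.21)²) = √(25.09409 + 174.34113) = 14.122 km
M8: √((0.367·111.32)² + (-0.301·59.21)²) = √(1669.08527 + 317.63117) = 44.573 km
M9: √((-0.082·111.32)² + (0.036·59.21)²) = √(83.32477 + 4.54355) = 9.374 km
M10: √((-0.112·111.32)² + (0.197·59.21)²) = √(155.44703 + 136.05753) = 17.074 km
M11: √((-0.001·111.32)² + (0.246·59.21)²) = √(0.01239 + 212.15845) = 14.566 km
M12: √((0.293·111.32)² + (-0.011·59.21)²) = √(1063.85303 + 0.42420) = 32.623 km
M13: √((-0.202·111.32)² + (-0.185·59.21)²) = √(505.64898 + 119.98683) = 25.013 km
M14: √((-0.271·111.32)² + (-0.162·59.21)²) = √(910.09133 + 92.00685) = 31.656 km
Sorted: M2 (6.880 km) < M4 (7.480 km) < M9 (9.374 km) < M1 (13.859 km) < …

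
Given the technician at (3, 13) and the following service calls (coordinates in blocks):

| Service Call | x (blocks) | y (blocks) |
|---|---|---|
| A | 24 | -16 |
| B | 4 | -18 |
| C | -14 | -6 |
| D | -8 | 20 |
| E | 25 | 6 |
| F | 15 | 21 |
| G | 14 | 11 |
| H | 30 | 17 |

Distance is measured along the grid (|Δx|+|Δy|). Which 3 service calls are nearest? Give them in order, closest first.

G, D, F

Distances from (3, 13):
A: 50 blocks
B: 32 blocks
C: 36 blocks
D: 18 blocks
E: 29 blocks
F: 20 blocks
G: 13 blocks
H: 31 blocks
Sorted: G (13 blocks) < D (18 blocks) < F (20 blocks) < E (29 blocks) < H (31 blocks) < …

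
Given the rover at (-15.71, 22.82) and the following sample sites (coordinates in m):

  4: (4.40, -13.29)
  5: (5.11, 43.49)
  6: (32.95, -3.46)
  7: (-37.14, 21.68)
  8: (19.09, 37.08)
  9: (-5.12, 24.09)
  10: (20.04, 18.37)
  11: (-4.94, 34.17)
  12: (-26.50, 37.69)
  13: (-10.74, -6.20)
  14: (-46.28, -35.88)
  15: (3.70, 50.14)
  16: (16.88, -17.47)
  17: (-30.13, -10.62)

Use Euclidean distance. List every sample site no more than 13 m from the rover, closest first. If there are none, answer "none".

9

Distances from (-15.71, 22.82):
4: √((20.11)² + (-36.11)²) = √(404.4121 + 1303.9321) = 41.33 m
5: √((20.82)² + (20.67)²) = √(433.4724 + 427.2489) = 29.34 m
6: √((48.66)² + (-26.28)²) = √(2367.7956 + 690.6384) = 55.30 m
7: √((-21.43)² + (-1.14)²) = √(459.2449 + 1.2996) = 21.46 m
8: √((34.80)² + (14.26)²) = √(1211.0400 + 203.3476) = 37.61 m
9: √((10.59)² + (1.27)²) = √(112.1481 + 1.6129) = 10.67 m
10: √((35.75)² + (-4.45)²) = √(1278.0625 + 19.8025) = 36.03 m
11: √((10.77)² + (11.35)²) = √(115.9929 + 128.8225) = 15.65 m
12: √((-10.79)² + (14.87)²) = √(116.4241 + 221.1169) = 18.37 m
13: √((4.97)² + (-29.02)²) = √(24.7009 + 842.1604) = 29.44 m
14: √((-30.57)² + (-58.70)²) = √(934.5249 + 3445.6900) = 66.18 m
15: √((19.41)² + (27.32)²) = √(376.7481 + 746.3824) = 33.51 m
16: √((32.59)² + (-40.29)²) = √(1062.1081 + 1623.2841) = 51.82 m
17: √((-14.42)² + (-33.44)²) = √(207.9364 + 1118.2336) = 36.42 m
Threshold 13 m: 9 (10.67 m) is within range.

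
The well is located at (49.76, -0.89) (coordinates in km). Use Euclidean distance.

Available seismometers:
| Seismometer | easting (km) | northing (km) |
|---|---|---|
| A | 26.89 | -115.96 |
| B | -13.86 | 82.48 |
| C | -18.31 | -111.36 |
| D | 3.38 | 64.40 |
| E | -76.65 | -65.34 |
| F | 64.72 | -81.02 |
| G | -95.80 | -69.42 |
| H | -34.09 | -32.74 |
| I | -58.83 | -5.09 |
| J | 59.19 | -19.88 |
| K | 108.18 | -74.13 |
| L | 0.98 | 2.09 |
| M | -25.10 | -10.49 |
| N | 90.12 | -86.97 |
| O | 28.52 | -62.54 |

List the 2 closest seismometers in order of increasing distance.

J, L

Distances from (49.76, -0.89):
A: 117.32 km
B: 104.87 km
C: 129.76 km
D: 80.09 km
E: 141.89 km
F: 81.51 km
G: 160.89 km
H: 89.70 km
I: 108.67 km
J: 21.20 km
K: 93.69 km
L: 48.87 km
M: 75.47 km
N: 95.07 km
O: 65.21 km
Sorted: J (21.20 km) < L (48.87 km) < O (65.21 km) < M (75.47 km) < …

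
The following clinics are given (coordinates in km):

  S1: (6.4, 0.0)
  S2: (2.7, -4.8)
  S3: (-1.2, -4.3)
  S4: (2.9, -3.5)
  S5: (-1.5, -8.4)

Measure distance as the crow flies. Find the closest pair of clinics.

S2 and S4

Pairwise distances:
S1–S2: 6.1 km
S1–S3: 8.7 km
S1–S4: 4.9 km
S1–S5: 11.5 km
S2–S3: 3.9 km
S2–S4: 1.3 km
S2–S5: 5.5 km
S3–S4: 4.2 km
S3–S5: 4.1 km
S4–S5: 6.6 km
Closest pair: S2–S4 at 1.3 km.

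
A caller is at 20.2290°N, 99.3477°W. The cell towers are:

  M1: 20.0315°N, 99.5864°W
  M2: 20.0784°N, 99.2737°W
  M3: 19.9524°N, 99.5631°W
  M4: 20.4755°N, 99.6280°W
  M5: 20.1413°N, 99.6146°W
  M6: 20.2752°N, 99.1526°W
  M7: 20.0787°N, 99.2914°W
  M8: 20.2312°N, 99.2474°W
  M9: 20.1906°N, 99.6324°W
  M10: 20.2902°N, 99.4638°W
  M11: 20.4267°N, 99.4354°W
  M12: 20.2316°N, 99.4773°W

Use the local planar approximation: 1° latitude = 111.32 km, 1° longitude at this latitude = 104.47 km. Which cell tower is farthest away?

Distances from 20.2290°N, 99.3477°W:
M1: √((-0.1975·111.32)² + (-0.2387·104.47)²) = √(483.371004 + 621.853420) = 33.2449 km
M2: √((-0.1506·111.32)² + (0.0740·104.47)²) = √(281.058251 + 59.764959) = 18.4614 km
M3: √((-0.2766·111.32)² + (-0.2154·104.47)²) = √(948.092578 + 506.377718) = 38.1375 km
M4: √((0.2465·111.32)² + (-0.2803·104.47)²) = √(752.974455 + 857.490634) = 40.1306 km
M5: √((-0.0877·111.32)² + (-0.2669·104.47)²) = √(95.311561 + 777.464087) = 29.5428 km
M6: √((0.0462·111.32)² + (0.1951·104.47)²) = √(26.450284 + 415.429878) = 21.0209 km
M7: √((-0.1503·111.32)² + (0.0563·104.47)²) = √(279.939612 + 34.593936) = 17.7351 km
M8: √((0.0022·111.32)² + (0.1003·104.47)²) = √(0.059978 + 109.795630) = 10.4812 km
M9: √((-0.0384·111.32)² + (-0.2847·104.47)²) = √(18.272957 + 884.622790) = 30.0482 km
M10: √((0.0612·111.32)² + (-0.1161·104.47)²) = √(46.414026 + 147.111840) = 13.9114 km
M11: √((0.1977·111.32)² + (-0.0877·104.47)²) = √(484.350479 + 83.942592) = 23.8389 km
M12: √((0.0026·111.32)² + (-0.1296·104.47)²) = √(0.083771 + 183.312969) = 13.5424 km
Maximum: M4 at 40.1306 km.

M4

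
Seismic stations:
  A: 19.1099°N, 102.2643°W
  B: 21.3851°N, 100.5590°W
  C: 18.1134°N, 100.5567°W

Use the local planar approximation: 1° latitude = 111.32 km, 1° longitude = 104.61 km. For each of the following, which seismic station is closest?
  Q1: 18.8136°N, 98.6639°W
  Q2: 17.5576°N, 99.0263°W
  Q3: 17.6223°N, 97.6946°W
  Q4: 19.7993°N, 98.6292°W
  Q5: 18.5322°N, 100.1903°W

Q1 at 18.8136°N, 98.6639°W:
  A: √((0.2963·111.32)² + (-3.6004·104.61)²) = √(1087.951908 + 141856.065533) = 378.0794 km
  B: √((2.5715·111.32)² + (-1.8951·104.61)²) = √(81944.432638 + 39301.639474) = 348.2041 km
  C: √((-0.7002·111.32)² + (-1.8928·104.61)²) = √(6075.620072 + 39206.300002) = 212.7955 km
  → nearest: C (212.7955 km)
Q2 at 17.5576°N, 99.0263°W:
  A: √((1.5523·111.32)² + (-3.2380·104.61)²) = √(29860.543646 + 114736.102471) = 380.2587 km
  B: √((3.8275·111.32)² + (-1.5327·104.61)²) = √(181541.865575 + 25707.551766) = 455.2465 km
  C: √((0.5558·111.32)² + (-1.5304·104.61)²) = √(3828.101816 + 25630.455132) = 171.6350 km
  → nearest: C (171.6350 km)
Q3 at 17.6223°N, 97.6946°W:
  A: √((1.4876·111.32)² + (-4.5697·104.61)²) = √(27423.238119 + 228518.720371) = 505.9071 km
  B: √((3.7628·111.32)² + (-2.8644·104.61)²) = √(175456.178499 + 89787.056507) = 515.0177 km
  C: √((0.4911·111.32)² + (-2.8621·104.61)²) = √(2988.727114 + 89642.923481) = 304.3545 km
  → nearest: C (304.3545 km)
Q4 at 19.7993°N, 98.6292°W:
  A: √((-0.6894·111.32)² + (-3.6351·104.61)²) = √(5889.642764 + 144603.608083) = 387.9346 km
  B: √((1.5858·111.32)² + (-1.9298·104.61)²) = √(31163.284345 + 40754.071994) = 268.1741 km
  C: √((-1.6859·111.32)² + (-1.9275·104.61)²) = √(35221.675911 + 40656.985760) = 275.4608 km
  → nearest: B (268.1741 km)
Q5 at 18.5322°N, 100.1903°W:
  A: √((0.5777·111.32)² + (-2.0740·104.61)²) = √(4135.720022 + 47072.136270) = 226.2915 km
  B: √((2.8529·111.32)² + (-0.3687·104.61)²) = √(100860.122976 + 1487.622298) = 319.9183 km
  C: √((-0.4188·111.32)² + (-0.3664·104.61)²) = √(2173.500485 + 1469.120213) = 60.3541 km
  → nearest: C (60.3541 km)

Q1→C; Q2→C; Q3→C; Q4→B; Q5→C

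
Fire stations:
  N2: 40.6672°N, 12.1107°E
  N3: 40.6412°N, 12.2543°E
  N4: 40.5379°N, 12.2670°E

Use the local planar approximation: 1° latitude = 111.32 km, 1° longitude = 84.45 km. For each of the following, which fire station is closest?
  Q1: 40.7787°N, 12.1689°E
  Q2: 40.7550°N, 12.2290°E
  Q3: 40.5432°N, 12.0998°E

Q1 at 40.7787°N, 12.1689°E:
  N2: 13.3499 km
  N3: 16.9205 km
  N4: 28.0569 km
  → nearest: N2 (13.3499 km)
Q2 at 40.7550°N, 12.2290°E:
  N2: 13.9763 km
  N3: 12.8471 km
  N4: 24.3797 km
  → nearest: N3 (12.8471 km)
Q3 at 40.5432°N, 12.0998°E:
  N2: 13.8343 km
  N3: 17.0074 km
  N4: 14.1324 km
  → nearest: N2 (13.8343 km)

Q1→N2; Q2→N3; Q3→N2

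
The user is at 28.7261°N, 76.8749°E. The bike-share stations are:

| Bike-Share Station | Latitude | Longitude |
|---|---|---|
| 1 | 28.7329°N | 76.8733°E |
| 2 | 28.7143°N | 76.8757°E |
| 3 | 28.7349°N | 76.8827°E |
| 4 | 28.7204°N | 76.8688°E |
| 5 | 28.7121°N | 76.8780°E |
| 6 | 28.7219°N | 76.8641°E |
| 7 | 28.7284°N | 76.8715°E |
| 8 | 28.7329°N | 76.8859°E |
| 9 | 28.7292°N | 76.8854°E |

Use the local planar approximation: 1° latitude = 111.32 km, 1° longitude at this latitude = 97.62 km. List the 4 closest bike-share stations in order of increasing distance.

Distances from 28.7261°N, 76.8749°E:
1: √((0.0068·111.32)² + (-0.0016·97.62)²) = √(0.573013 + 0.024396) = 0.7729 km
2: √((-0.0118·111.32)² + (0.0008·97.62)²) = √(1.725482 + 0.006099) = 1.3159 km
3: √((0.0088·111.32)² + (0.0078·97.62)²) = √(0.959648 + 0.579785) = 1.2407 km
4: √((-0.0057·111.32)² + (-0.0061·97.62)²) = √(0.402621 + 0.354599) = 0.8702 km
5: √((-0.0140·111.32)² + (0.0031·97.62)²) = √(2.428860 + 0.091580) = 1.5876 km
6: √((-0.0042·111.32)² + (-0.0108·97.62)²) = √(0.218597 + 1.111540) = 1.1533 km
7: √((0.0023·111.32)² + (-0.0034·97.62)²) = √(0.065554 + 0.110163) = 0.4192 km
8: √((0.0068·111.32)² + (0.0110·97.62)²) = √(0.573013 + 1.153089) = 1.3138 km
9: √((0.0031·111.32)² + (0.0105·97.62)²) = √(0.119088 + 1.050646) = 1.0815 km
Sorted: 7 (0.4192 km) < 1 (0.7729 km) < 4 (0.8702 km) < 9 (1.0815 km) < 6 (1.1533 km) < 3 (1.2407 km) < …

7, 1, 4, 9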